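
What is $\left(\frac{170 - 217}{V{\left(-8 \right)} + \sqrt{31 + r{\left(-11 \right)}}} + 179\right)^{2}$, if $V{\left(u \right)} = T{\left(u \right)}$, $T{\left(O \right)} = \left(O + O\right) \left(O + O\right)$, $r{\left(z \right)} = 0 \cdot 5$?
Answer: $\frac{137202872838248}{4290905025} + \frac{1101056122 \sqrt{31}}{4290905025} \approx 31977.0$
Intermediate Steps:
$r{\left(z \right)} = 0$
$T{\left(O \right)} = 4 O^{2}$ ($T{\left(O \right)} = 2 O 2 O = 4 O^{2}$)
$V{\left(u \right)} = 4 u^{2}$
$\left(\frac{170 - 217}{V{\left(-8 \right)} + \sqrt{31 + r{\left(-11 \right)}}} + 179\right)^{2} = \left(\frac{170 - 217}{4 \left(-8\right)^{2} + \sqrt{31 + 0}} + 179\right)^{2} = \left(- \frac{47}{4 \cdot 64 + \sqrt{31}} + 179\right)^{2} = \left(- \frac{47}{256 + \sqrt{31}} + 179\right)^{2} = \left(179 - \frac{47}{256 + \sqrt{31}}\right)^{2}$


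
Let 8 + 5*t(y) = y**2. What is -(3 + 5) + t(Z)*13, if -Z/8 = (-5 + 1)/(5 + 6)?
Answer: -4112/605 ≈ -6.7967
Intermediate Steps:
Z = 32/11 (Z = -8*(-5 + 1)/(5 + 6) = -(-32)/11 = -8*(-4/11) = 32/11 ≈ 2.9091)
t(y) = -8/5 + y**2/5
-(3 + 5) + t(Z)*13 = -(3 + 5) + (-8/5 + (32/11)**2/5)*13 = -1*8 + (-8/5 + (1/5)*(1024/121))*13 = -8 + (-8/5 + 1024/605)*13 = -8 + (56/605)*13 = -8 + 728/605 = -4112/605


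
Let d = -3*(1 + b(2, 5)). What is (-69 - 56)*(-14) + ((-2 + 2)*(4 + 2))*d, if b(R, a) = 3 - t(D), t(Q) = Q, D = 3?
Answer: 1750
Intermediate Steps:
b(R, a) = 0 (b(R, a) = 3 - 1*3 = 3 - 3 = 0)
d = -3 (d = -3*(1 + 0) = -3*1 = -3)
(-69 - 56)*(-14) + ((-2 + 2)*(4 + 2))*d = (-69 - 56)*(-14) + ((-2 + 2)*(4 + 2))*(-3) = -125*(-14) + (0*6)*(-3) = 1750 + 0*(-3) = 1750 + 0 = 1750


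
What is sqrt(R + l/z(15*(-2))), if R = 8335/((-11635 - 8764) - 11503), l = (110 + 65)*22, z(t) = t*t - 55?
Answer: 5*sqrt(174845046)/31902 ≈ 2.0724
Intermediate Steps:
z(t) = -55 + t**2 (z(t) = t**2 - 55 = -55 + t**2)
l = 3850 (l = 175*22 = 3850)
R = -8335/31902 (R = 8335/(-20399 - 11503) = 8335/(-31902) = 8335*(-1/31902) = -8335/31902 ≈ -0.26127)
sqrt(R + l/z(15*(-2))) = sqrt(-8335/31902 + 3850/(-55 + (15*(-2))**2)) = sqrt(-8335/31902 + 3850/(-55 + (-30)**2)) = sqrt(-8335/31902 + 3850/(-55 + 900)) = sqrt(-8335/31902 + 3850/845) = sqrt(-8335/31902 + 3850*(1/845)) = sqrt(-8335/31902 + 770/169) = sqrt(1781225/414726) = 5*sqrt(174845046)/31902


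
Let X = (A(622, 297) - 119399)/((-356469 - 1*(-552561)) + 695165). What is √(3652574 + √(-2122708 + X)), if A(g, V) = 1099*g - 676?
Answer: √(2901382124867936126 + 891257*I*√1686149332798339421)/891257 ≈ 1911.2 + 0.38117*I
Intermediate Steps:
A(g, V) = -676 + 1099*g
X = 563503/891257 (X = ((-676 + 1099*622) - 119399)/((-356469 - 1*(-552561)) + 695165) = ((-676 + 683578) - 119399)/((-356469 + 552561) + 695165) = (682902 - 119399)/(196092 + 695165) = 563503/891257 ≈ 0.63226)
√(3652574 + √(-2122708 + X)) = √(3652574 + √(-2122708 + 563503/891257)) = √(3652574 + √(-1891877800453/891257)) = √(3652574 + I*√1686149332798339421/891257)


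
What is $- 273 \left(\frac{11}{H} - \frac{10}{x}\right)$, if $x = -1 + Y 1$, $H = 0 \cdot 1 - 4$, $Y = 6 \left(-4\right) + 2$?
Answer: $\frac{58149}{92} \approx 632.05$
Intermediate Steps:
$Y = -22$ ($Y = -24 + 2 = -22$)
$H = -4$ ($H = 0 - 4 = -4$)
$x = -23$ ($x = -1 - 22 = -23$)
$- 273 \left(\frac{11}{H} - \frac{10}{x}\right) = - 273 \left(\frac{11}{-4} - \frac{10}{-23}\right) = - 273 \left(11 \left(- \frac{1}{4}\right) - - \frac{10}{23}\right) = - 273 \left(- \frac{11}{4} + \frac{10}{23}\right) = \left(-273\right) \left(- \frac{213}{92}\right) = \frac{58149}{92}$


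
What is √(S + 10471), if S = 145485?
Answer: 2*√38989 ≈ 394.91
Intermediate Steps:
√(S + 10471) = √(145485 + 10471) = √155956 = 2*√38989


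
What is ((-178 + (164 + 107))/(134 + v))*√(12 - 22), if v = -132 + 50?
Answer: 93*I*√10/52 ≈ 5.6556*I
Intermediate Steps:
v = -82
((-178 + (164 + 107))/(134 + v))*√(12 - 22) = ((-178 + (164 + 107))/(134 - 82))*√(12 - 22) = ((-178 + 271)/52)*√(-10) = (93*(1/52))*(I*√10) = 93*(I*√10)/52 = 93*I*√10/52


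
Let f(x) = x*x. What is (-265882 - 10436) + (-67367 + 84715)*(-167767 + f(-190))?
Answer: -2284435434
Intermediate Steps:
f(x) = x²
(-265882 - 10436) + (-67367 + 84715)*(-167767 + f(-190)) = (-265882 - 10436) + (-67367 + 84715)*(-167767 + (-190)²) = -276318 + 17348*(-167767 + 36100) = -276318 + 17348*(-131667) = -276318 - 2284159116 = -2284435434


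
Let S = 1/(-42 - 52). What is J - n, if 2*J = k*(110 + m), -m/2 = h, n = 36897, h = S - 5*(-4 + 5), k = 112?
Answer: -1418263/47 ≈ -30176.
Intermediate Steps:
S = -1/94 (S = 1/(-94) = -1/94 ≈ -0.010638)
h = -471/94 (h = -1/94 - 5*(-4 + 5) = -1/94 - 5 = -471/94 ≈ -5.0106)
m = 471/47 (m = -2*(-471/94) = 471/47 ≈ 10.021)
J = 315896/47 (J = (112*(110 + 471/47))/2 = (112*(5641/47))/2 = (1/2)*(631792/47) = 315896/47 ≈ 6721.2)
J - n = 315896/47 - 1*36897 = 315896/47 - 36897 = -1418263/47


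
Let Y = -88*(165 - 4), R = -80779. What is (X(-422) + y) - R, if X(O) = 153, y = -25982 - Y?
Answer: 69118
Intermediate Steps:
Y = -14168 (Y = -88*161 = -14168)
y = -11814 (y = -25982 - 1*(-14168) = -25982 + 14168 = -11814)
(X(-422) + y) - R = (153 - 11814) - 1*(-80779) = -11661 + 80779 = 69118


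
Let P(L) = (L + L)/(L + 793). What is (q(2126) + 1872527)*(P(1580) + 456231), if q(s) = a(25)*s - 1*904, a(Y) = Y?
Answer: 694611645882893/791 ≈ 8.7814e+11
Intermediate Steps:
q(s) = -904 + 25*s (q(s) = 25*s - 1*904 = 25*s - 904 = -904 + 25*s)
P(L) = 2*L/(793 + L) (P(L) = (2*L)/(793 + L) = 2*L/(793 + L))
(q(2126) + 1872527)*(P(1580) + 456231) = ((-904 + 25*2126) + 1872527)*(2*1580/(793 + 1580) + 456231) = ((-904 + 53150) + 1872527)*(2*1580/2373 + 456231) = (52246 + 1872527)*(2*1580*(1/2373) + 456231) = 1924773*(3160/2373 + 456231) = 1924773*(1082639323/2373) = 694611645882893/791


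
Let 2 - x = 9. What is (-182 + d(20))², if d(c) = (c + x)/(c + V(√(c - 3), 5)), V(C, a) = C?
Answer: 4822749789/146689 + 1805596*√17/146689 ≈ 32928.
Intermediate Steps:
x = -7 (x = 2 - 1*9 = 2 - 9 = -7)
d(c) = (-7 + c)/(c + √(-3 + c)) (d(c) = (c - 7)/(c + √(c - 3)) = (-7 + c)/(c + √(-3 + c)))
(-182 + d(20))² = (-182 + (-7 + 20)/(20 + √(-3 + 20)))² = (-182 + 13/(20 + √17))²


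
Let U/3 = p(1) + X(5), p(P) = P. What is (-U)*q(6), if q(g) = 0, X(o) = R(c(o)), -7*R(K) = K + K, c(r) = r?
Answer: 0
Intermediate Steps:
R(K) = -2*K/7 (R(K) = -(K + K)/7 = -2*K/7)
X(o) = -2*o/7
U = -9/7 (U = 3*(1 - 2/7*5) = 3*(1 - 10/7) = 3*(-3/7) = -9/7 ≈ -1.2857)
(-U)*q(6) = -1*(-9/7)*0 = (9/7)*0 = 0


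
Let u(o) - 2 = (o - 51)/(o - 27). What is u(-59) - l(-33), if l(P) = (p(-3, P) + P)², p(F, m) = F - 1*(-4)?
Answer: -43891/43 ≈ -1020.7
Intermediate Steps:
p(F, m) = 4 + F (p(F, m) = F + 4 = 4 + F)
l(P) = (1 + P)² (l(P) = ((4 - 3) + P)² = (1 + P)²)
u(o) = 2 + (-51 + o)/(-27 + o) (u(o) = 2 + (o - 51)/(o - 27) = 2 + (-51 + o)/(-27 + o))
u(-59) - l(-33) = 3*(-35 - 59)/(-27 - 59) - (1 - 33)² = 3*(-94)/(-86) - 1*(-32)² = 3*(-1/86)*(-94) - 1*1024 = 141/43 - 1024 = -43891/43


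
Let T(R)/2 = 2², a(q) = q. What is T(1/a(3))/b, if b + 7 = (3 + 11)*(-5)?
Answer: -8/77 ≈ -0.10390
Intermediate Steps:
T(R) = 8 (T(R) = 2*2² = 2*4 = 8)
b = -77 (b = -7 + (3 + 11)*(-5) = -7 + 14*(-5) = -7 - 70 = -77)
T(1/a(3))/b = 8/(-77) = -1/77*8 = -8/77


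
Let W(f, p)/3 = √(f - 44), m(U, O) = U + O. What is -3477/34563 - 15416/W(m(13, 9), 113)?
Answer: -1159/11521 + 7708*I*√22/33 ≈ -0.1006 + 1095.6*I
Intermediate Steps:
m(U, O) = O + U
W(f, p) = 3*√(-44 + f) (W(f, p) = 3*√(f - 44) = 3*√(-44 + f))
-3477/34563 - 15416/W(m(13, 9), 113) = -3477/34563 - 15416*1/(3*√(-44 + (9 + 13))) = -3477*1/34563 - 15416*1/(3*√(-44 + 22)) = -1159/11521 - 15416*(-I*√22/66) = -1159/11521 - (-7708)*I*√22/33 = -1159/11521 + 7708*I*√22/33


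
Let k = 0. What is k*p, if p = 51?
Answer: 0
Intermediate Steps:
k*p = 0*51 = 0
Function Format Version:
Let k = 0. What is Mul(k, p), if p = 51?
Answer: 0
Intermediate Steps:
Mul(k, p) = Mul(0, 51) = 0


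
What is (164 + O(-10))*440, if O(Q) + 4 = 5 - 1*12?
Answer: 67320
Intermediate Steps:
O(Q) = -11 (O(Q) = -4 + (5 - 1*12) = -4 + (5 - 12) = -4 - 7 = -11)
(164 + O(-10))*440 = (164 - 11)*440 = 153*440 = 67320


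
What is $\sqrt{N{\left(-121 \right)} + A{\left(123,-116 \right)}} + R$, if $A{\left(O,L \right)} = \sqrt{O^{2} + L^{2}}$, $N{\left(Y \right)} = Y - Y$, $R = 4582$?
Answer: $4582 + \sqrt[4]{28585} \approx 4595.0$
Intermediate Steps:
$N{\left(Y \right)} = 0$
$A{\left(O,L \right)} = \sqrt{L^{2} + O^{2}}$
$\sqrt{N{\left(-121 \right)} + A{\left(123,-116 \right)}} + R = \sqrt{0 + \sqrt{\left(-116\right)^{2} + 123^{2}}} + 4582 = \sqrt{0 + \sqrt{13456 + 15129}} + 4582 = \sqrt{0 + \sqrt{28585}} + 4582 = \sqrt{\sqrt{28585}} + 4582 = \sqrt[4]{28585} + 4582 = 4582 + \sqrt[4]{28585}$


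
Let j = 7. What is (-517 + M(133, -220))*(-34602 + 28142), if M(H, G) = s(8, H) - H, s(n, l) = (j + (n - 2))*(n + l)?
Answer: -7642180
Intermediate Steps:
s(n, l) = (5 + n)*(l + n) (s(n, l) = (7 + (n - 2))*(n + l) = (7 + (-2 + n))*(l + n) = (5 + n)*(l + n))
M(H, G) = 104 + 12*H (M(H, G) = (8² + 5*H + 5*8 + H*8) - H = (64 + 5*H + 40 + 8*H) - H = (104 + 13*H) - H = 104 + 12*H)
(-517 + M(133, -220))*(-34602 + 28142) = (-517 + (104 + 12*133))*(-34602 + 28142) = (-517 + (104 + 1596))*(-6460) = (-517 + 1700)*(-6460) = 1183*(-6460) = -7642180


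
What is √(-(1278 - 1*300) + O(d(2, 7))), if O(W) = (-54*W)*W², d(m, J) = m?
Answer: I*√1410 ≈ 37.55*I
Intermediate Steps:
O(W) = -54*W³
√(-(1278 - 1*300) + O(d(2, 7))) = √(-(1278 - 1*300) - 54*2³) = √(-(1278 - 300) - 54*8) = √(-1*978 - 432) = √(-978 - 432) = √(-1410) = I*√1410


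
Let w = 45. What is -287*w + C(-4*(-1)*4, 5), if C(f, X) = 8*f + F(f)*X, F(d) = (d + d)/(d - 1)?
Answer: -38329/3 ≈ -12776.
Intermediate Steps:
F(d) = 2*d/(-1 + d) (F(d) = (2*d)/(-1 + d) = 2*d/(-1 + d))
C(f, X) = 8*f + 2*X*f/(-1 + f) (C(f, X) = 8*f + (2*f/(-1 + f))*X = 8*f + 2*X*f/(-1 + f))
-287*w + C(-4*(-1)*4, 5) = -287*45 + 2*(-4*(-1)*4)*(-4 + 5 + 4*(-4*(-1)*4))/(-1 - 4*(-1)*4) = -12915 + 2*(4*4)*(-4 + 5 + 4*(4*4))/(-1 + 4*4) = -12915 + 2*16*(-4 + 5 + 4*16)/(-1 + 16) = -12915 + 2*16*(-4 + 5 + 64)/15 = -12915 + 2*16*(1/15)*65 = -12915 + 416/3 = -38329/3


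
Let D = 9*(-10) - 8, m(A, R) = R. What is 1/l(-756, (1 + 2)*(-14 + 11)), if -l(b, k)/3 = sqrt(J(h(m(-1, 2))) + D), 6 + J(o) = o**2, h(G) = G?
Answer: I/30 ≈ 0.033333*I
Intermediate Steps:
D = -98 (D = -90 - 8 = -98)
J(o) = -6 + o**2
l(b, k) = -30*I (l(b, k) = -3*sqrt((-6 + 2**2) - 98) = -3*sqrt((-6 + 4) - 98) = -3*sqrt(-2 - 98) = -30*I)
1/l(-756, (1 + 2)*(-14 + 11)) = 1/(-30*I) = I/30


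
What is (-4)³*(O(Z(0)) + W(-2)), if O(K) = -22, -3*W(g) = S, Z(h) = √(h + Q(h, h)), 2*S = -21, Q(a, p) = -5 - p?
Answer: 1184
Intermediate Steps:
S = -21/2 (S = (½)*(-21) = -21/2 ≈ -10.500)
Z(h) = I*√5 (Z(h) = √(h + (-5 - h)) = √(-5) = I*√5)
W(g) = 7/2 (W(g) = -⅓*(-21/2) = 7/2)
(-4)³*(O(Z(0)) + W(-2)) = (-4)³*(-22 + 7/2) = -64*(-37/2) = 1184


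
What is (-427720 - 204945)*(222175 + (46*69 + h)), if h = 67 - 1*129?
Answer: -142531199855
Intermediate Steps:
h = -62 (h = 67 - 129 = -62)
(-427720 - 204945)*(222175 + (46*69 + h)) = (-427720 - 204945)*(222175 + (46*69 - 62)) = -632665*(222175 + (3174 - 62)) = -632665*(222175 + 3112) = -632665*225287 = -142531199855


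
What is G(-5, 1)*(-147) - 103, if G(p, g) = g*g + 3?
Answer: -691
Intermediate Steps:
G(p, g) = 3 + g² (G(p, g) = g² + 3 = 3 + g²)
G(-5, 1)*(-147) - 103 = (3 + 1²)*(-147) - 103 = (3 + 1)*(-147) - 103 = 4*(-147) - 103 = -588 - 103 = -691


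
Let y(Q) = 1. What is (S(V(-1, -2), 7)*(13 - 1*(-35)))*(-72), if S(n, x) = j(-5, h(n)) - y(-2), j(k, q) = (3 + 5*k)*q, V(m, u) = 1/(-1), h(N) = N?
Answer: -72576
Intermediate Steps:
V(m, u) = -1
j(k, q) = q*(3 + 5*k)
S(n, x) = -1 - 22*n (S(n, x) = n*(3 + 5*(-5)) - 1*1 = n*(3 - 25) - 1 = n*(-22) - 1 = -22*n - 1 = -1 - 22*n)
(S(V(-1, -2), 7)*(13 - 1*(-35)))*(-72) = ((-1 - 22*(-1))*(13 - 1*(-35)))*(-72) = ((-1 + 22)*(13 + 35))*(-72) = (21*48)*(-72) = 1008*(-72) = -72576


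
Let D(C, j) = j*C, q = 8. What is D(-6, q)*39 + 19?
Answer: -1853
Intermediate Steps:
D(C, j) = C*j
D(-6, q)*39 + 19 = -6*8*39 + 19 = -48*39 + 19 = -1872 + 19 = -1853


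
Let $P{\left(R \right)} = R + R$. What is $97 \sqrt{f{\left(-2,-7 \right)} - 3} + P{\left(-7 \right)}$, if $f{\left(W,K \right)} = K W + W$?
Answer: $277$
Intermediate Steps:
$f{\left(W,K \right)} = W + K W$
$P{\left(R \right)} = 2 R$
$97 \sqrt{f{\left(-2,-7 \right)} - 3} + P{\left(-7 \right)} = 97 \sqrt{- 2 \left(1 - 7\right) - 3} + 2 \left(-7\right) = 97 \sqrt{\left(-2\right) \left(-6\right) - 3} - 14 = 97 \sqrt{12 - 3} - 14 = 97 \sqrt{9} - 14 = 97 \cdot 3 - 14 = 291 - 14 = 277$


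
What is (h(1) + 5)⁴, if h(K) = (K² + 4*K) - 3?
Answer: 2401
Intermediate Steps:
h(K) = -3 + K² + 4*K
(h(1) + 5)⁴ = ((-3 + 1² + 4*1) + 5)⁴ = ((-3 + 1 + 4) + 5)⁴ = (2 + 5)⁴ = 7⁴ = 2401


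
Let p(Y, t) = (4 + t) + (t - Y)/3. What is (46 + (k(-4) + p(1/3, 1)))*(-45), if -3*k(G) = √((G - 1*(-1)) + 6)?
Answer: -2305 + 15*√3 ≈ -2279.0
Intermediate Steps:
k(G) = -√(7 + G)/3 (k(G) = -√((G - 1*(-1)) + 6)/3 = -√((G + 1) + 6)/3 = -√((1 + G) + 6)/3 = -√(7 + G)/3)
p(Y, t) = 4 - Y/3 + 4*t/3 (p(Y, t) = (4 + t) + (t - Y)*(⅓) = (4 + t) + (-Y/3 + t/3) = 4 - Y/3 + 4*t/3)
(46 + (k(-4) + p(1/3, 1)))*(-45) = (46 + (-√(7 - 4)/3 + (4 - ⅓/3 + (4/3)*1)))*(-45) = (46 + (-√3/3 + (4 - ⅓*⅓ + 4/3)))*(-45) = (46 + (-√3/3 + (4 - ⅑ + 4/3)))*(-45) = (46 + (-√3/3 + 47/9))*(-45) = (46 + (47/9 - √3/3))*(-45) = (461/9 - √3/3)*(-45) = -2305 + 15*√3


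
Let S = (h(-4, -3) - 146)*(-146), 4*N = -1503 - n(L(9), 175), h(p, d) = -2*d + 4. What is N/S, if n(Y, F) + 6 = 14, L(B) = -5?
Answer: -1511/79424 ≈ -0.019024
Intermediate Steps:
h(p, d) = 4 - 2*d
n(Y, F) = 8 (n(Y, F) = -6 + 14 = 8)
N = -1511/4 (N = (-1503 - 1*8)/4 = (-1503 - 8)/4 = (¼)*(-1511) = -1511/4 ≈ -377.75)
S = 19856 (S = ((4 - 2*(-3)) - 146)*(-146) = ((4 + 6) - 146)*(-146) = (10 - 146)*(-146) = -136*(-146) = 19856)
N/S = -1511/4/19856 = -1511/4*1/19856 = -1511/79424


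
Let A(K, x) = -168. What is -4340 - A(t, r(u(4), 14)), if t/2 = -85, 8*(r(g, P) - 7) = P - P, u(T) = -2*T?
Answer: -4172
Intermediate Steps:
r(g, P) = 7 (r(g, P) = 7 + (P - P)/8 = 7 + (⅛)*0 = 7 + 0 = 7)
t = -170 (t = 2*(-85) = -170)
-4340 - A(t, r(u(4), 14)) = -4340 - 1*(-168) = -4340 + 168 = -4172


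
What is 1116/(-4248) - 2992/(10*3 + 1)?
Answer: -354017/3658 ≈ -96.779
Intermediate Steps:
1116/(-4248) - 2992/(10*3 + 1) = 1116*(-1/4248) - 2992/(30 + 1) = -31/118 - 2992/31 = -354017/3658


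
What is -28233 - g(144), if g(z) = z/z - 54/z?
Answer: -225869/8 ≈ -28234.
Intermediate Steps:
g(z) = 1 - 54/z
-28233 - g(144) = -28233 - (-54 + 144)/144 = -28233 - 90/144 = -28233 - 1*5/8 = -28233 - 5/8 = -225869/8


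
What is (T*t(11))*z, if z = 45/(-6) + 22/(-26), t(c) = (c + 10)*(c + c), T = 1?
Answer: -50127/13 ≈ -3855.9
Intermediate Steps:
t(c) = 2*c*(10 + c) (t(c) = (10 + c)*(2*c) = 2*c*(10 + c))
z = -217/26 (z = 45*(-⅙) + 22*(-1/26) = -15/2 - 11/13 = -217/26 ≈ -8.3462)
(T*t(11))*z = (1*(2*11*(10 + 11)))*(-217/26) = (1*(2*11*21))*(-217/26) = (1*462)*(-217/26) = 462*(-217/26) = -50127/13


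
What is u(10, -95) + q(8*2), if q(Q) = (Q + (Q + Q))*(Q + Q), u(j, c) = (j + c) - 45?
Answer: 1406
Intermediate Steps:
u(j, c) = -45 + c + j (u(j, c) = (c + j) - 45 = -45 + c + j)
q(Q) = 6*Q² (q(Q) = (Q + 2*Q)*(2*Q) = (3*Q)*(2*Q) = 6*Q²)
u(10, -95) + q(8*2) = (-45 - 95 + 10) + 6*(8*2)² = -130 + 6*16² = -130 + 6*256 = -130 + 1536 = 1406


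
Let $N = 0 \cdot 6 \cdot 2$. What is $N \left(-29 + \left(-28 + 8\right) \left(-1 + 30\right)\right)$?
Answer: $0$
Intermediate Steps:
$N = 0$ ($N = 0 \cdot 2 = 0$)
$N \left(-29 + \left(-28 + 8\right) \left(-1 + 30\right)\right) = 0 \left(-29 + \left(-28 + 8\right) \left(-1 + 30\right)\right) = 0 \left(-29 - 580\right) = 0 \left(-609\right) = 0$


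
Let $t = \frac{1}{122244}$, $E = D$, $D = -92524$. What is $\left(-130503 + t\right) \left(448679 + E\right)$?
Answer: $- \frac{5681815055589305}{122244} \approx -4.6479 \cdot 10^{10}$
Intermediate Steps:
$E = -92524$
$t = \frac{1}{122244} \approx 8.1804 \cdot 10^{-6}$
$\left(-130503 + t\right) \left(448679 + E\right) = \left(-130503 + \frac{1}{122244}\right) \left(448679 - 92524\right) = \left(- \frac{15953208731}{122244}\right) 356155 = - \frac{5681815055589305}{122244}$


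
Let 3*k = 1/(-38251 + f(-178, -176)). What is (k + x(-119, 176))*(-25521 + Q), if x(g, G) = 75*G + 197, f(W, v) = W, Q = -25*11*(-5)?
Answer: -37293495502948/115287 ≈ -3.2348e+8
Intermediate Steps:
Q = 1375 (Q = -275*(-5) = 1375)
k = -1/115287 (k = 1/(3*(-38251 - 178)) = (⅓)/(-38429) = (⅓)*(-1/38429) = -1/115287 ≈ -8.6740e-6)
x(g, G) = 197 + 75*G
(k + x(-119, 176))*(-25521 + Q) = (-1/115287 + (197 + 75*176))*(-25521 + 1375) = (-1/115287 + (197 + 13200))*(-24146) = (-1/115287 + 13397)*(-24146) = (1544499938/115287)*(-24146) = -37293495502948/115287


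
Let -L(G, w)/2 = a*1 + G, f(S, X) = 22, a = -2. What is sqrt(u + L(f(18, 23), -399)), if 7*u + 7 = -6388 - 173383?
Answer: I*sqrt(1260406)/7 ≈ 160.38*I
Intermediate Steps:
L(G, w) = 4 - 2*G (L(G, w) = -2*(-2*1 + G) = -2*(-2 + G) = 4 - 2*G)
u = -179778/7 (u = -1 + (-6388 - 173383)/7 = -1 + (1/7)*(-179771) = -1 - 179771/7 = -179778/7 ≈ -25683.)
sqrt(u + L(f(18, 23), -399)) = sqrt(-179778/7 + (4 - 2*22)) = sqrt(-179778/7 + (4 - 44)) = sqrt(-179778/7 - 40) = sqrt(-180058/7) = I*sqrt(1260406)/7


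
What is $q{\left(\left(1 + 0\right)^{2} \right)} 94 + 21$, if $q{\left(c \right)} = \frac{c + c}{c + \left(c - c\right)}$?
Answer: $209$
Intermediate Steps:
$q{\left(c \right)} = 2$ ($q{\left(c \right)} = \frac{2 c}{c + 0} = \frac{2 c}{c} = 2$)
$q{\left(\left(1 + 0\right)^{2} \right)} 94 + 21 = 2 \cdot 94 + 21 = 188 + 21 = 209$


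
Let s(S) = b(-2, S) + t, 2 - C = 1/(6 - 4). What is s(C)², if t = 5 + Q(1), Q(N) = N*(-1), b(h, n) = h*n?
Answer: 1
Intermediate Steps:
Q(N) = -N
C = 3/2 (C = 2 - 1/(6 - 4) = 2 - 1/2 = 2 - 1*½ = 2 - ½ = 3/2 ≈ 1.5000)
t = 4 (t = 5 - 1*1 = 5 - 1 = 4)
s(S) = 4 - 2*S (s(S) = -2*S + 4 = 4 - 2*S)
s(C)² = (4 - 2*3/2)² = (4 - 3)² = 1² = 1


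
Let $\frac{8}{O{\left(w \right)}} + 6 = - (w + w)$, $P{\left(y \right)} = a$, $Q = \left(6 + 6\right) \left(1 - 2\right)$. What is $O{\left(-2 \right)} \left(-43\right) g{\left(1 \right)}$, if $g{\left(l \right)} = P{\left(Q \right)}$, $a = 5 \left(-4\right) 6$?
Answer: $-20640$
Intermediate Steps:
$a = -120$ ($a = \left(-20\right) 6 = -120$)
$Q = -12$ ($Q = 12 \left(-1\right) = -12$)
$P{\left(y \right)} = -120$
$g{\left(l \right)} = -120$
$O{\left(w \right)} = \frac{8}{-6 - 2 w}$ ($O{\left(w \right)} = \frac{8}{-6 - \left(w + w\right)} = \frac{8}{-6 - 2 w}$)
$O{\left(-2 \right)} \left(-43\right) g{\left(1 \right)} = - \frac{4}{3 - 2} \left(-43\right) \left(-120\right) = - \frac{4}{1} \left(-43\right) \left(-120\right) = \left(-4\right) 1 \left(-43\right) \left(-120\right) = \left(-4\right) \left(-43\right) \left(-120\right) = 172 \left(-120\right) = -20640$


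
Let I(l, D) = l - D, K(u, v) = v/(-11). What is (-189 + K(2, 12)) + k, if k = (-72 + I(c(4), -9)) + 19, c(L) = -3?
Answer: -2608/11 ≈ -237.09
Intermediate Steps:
K(u, v) = -v/11 (K(u, v) = v*(-1/11) = -v/11)
k = -47 (k = (-72 + (-3 - 1*(-9))) + 19 = (-72 + (-3 + 9)) + 19 = (-72 + 6) + 19 = -66 + 19 = -47)
(-189 + K(2, 12)) + k = (-189 - 1/11*12) - 47 = (-189 - 12/11) - 47 = -2091/11 - 47 = -2608/11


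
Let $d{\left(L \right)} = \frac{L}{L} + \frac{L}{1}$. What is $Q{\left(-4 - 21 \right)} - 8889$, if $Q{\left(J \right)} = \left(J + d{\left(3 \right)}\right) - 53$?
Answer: $-8963$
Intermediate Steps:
$d{\left(L \right)} = 1 + L$ ($d{\left(L \right)} = 1 + L 1 = 1 + L$)
$Q{\left(J \right)} = -49 + J$ ($Q{\left(J \right)} = \left(J + \left(1 + 3\right)\right) - 53 = \left(J + 4\right) - 53 = \left(4 + J\right) - 53 = -49 + J$)
$Q{\left(-4 - 21 \right)} - 8889 = \left(-49 - 25\right) - 8889 = -74 - 8889 = -8963$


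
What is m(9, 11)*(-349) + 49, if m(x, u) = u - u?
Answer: 49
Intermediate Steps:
m(x, u) = 0
m(9, 11)*(-349) + 49 = 0*(-349) + 49 = 0 + 49 = 49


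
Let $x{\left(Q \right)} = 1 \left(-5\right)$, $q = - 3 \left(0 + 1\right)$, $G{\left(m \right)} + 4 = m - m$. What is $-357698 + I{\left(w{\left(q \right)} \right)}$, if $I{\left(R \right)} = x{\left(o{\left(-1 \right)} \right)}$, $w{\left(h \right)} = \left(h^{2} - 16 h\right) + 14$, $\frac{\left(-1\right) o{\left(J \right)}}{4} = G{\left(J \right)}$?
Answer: $-357703$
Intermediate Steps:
$G{\left(m \right)} = -4$ ($G{\left(m \right)} = -4 + \left(m - m\right) = -4 + 0 = -4$)
$q = -3$ ($q = \left(-3\right) 1 = -3$)
$o{\left(J \right)} = 16$ ($o{\left(J \right)} = \left(-4\right) \left(-4\right) = 16$)
$w{\left(h \right)} = 14 + h^{2} - 16 h$
$x{\left(Q \right)} = -5$
$I{\left(R \right)} = -5$
$-357698 + I{\left(w{\left(q \right)} \right)} = -357698 - 5 = -357703$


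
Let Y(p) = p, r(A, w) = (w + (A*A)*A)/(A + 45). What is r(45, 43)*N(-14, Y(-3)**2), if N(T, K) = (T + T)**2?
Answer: 35737856/45 ≈ 7.9418e+5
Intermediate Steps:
r(A, w) = (w + A**3)/(45 + A) (r(A, w) = (w + A**2*A)/(45 + A) = (w + A**3)/(45 + A))
N(T, K) = 4*T**2 (N(T, K) = (2*T)**2 = 4*T**2)
r(45, 43)*N(-14, Y(-3)**2) = ((43 + 45**3)/(45 + 45))*(4*(-14)**2) = ((43 + 91125)/90)*(4*196) = ((1/90)*91168)*784 = (45584/45)*784 = 35737856/45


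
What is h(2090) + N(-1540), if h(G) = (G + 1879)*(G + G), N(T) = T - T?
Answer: 16590420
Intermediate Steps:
N(T) = 0
h(G) = 2*G*(1879 + G) (h(G) = (1879 + G)*(2*G) = 2*G*(1879 + G))
h(2090) + N(-1540) = 2*2090*(1879 + 2090) + 0 = 2*2090*3969 + 0 = 16590420 + 0 = 16590420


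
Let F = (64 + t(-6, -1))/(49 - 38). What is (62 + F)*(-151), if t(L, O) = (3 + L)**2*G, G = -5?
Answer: -105851/11 ≈ -9622.8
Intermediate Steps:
t(L, O) = -5*(3 + L)**2 (t(L, O) = (3 + L)**2*(-5) = -5*(3 + L)**2)
F = 19/11 (F = (64 - 5*(3 - 6)**2)/(49 - 38) = (64 - 5*(-3)**2)/11 = (64 - 5*9)*(1/11) = (64 - 45)*(1/11) = 19*(1/11) = 19/11 ≈ 1.7273)
(62 + F)*(-151) = (62 + 19/11)*(-151) = (701/11)*(-151) = -105851/11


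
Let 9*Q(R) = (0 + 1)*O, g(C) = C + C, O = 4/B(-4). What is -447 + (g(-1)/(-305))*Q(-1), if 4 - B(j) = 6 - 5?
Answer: -3681037/8235 ≈ -447.00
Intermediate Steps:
B(j) = 3 (B(j) = 4 - (6 - 5) = 4 - 1*1 = 4 - 1 = 3)
O = 4/3 ≈ 1.3333
g(C) = 2*C
Q(R) = 4/27 (Q(R) = ((0 + 1)*(4/3))/9 = (1*(4/3))/9 = (⅑)*(4/3) = 4/27)
-447 + (g(-1)/(-305))*Q(-1) = -447 + ((2*(-1))/(-305))*(4/27) = -447 - 2*(-1/305)*(4/27) = -447 + (2/305)*(4/27) = -447 + 8/8235 = -3681037/8235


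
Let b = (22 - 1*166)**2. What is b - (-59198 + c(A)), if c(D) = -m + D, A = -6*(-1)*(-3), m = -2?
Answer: 79950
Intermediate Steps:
A = -18 (A = 6*(-3) = -18)
c(D) = 2 + D (c(D) = -1*(-2) + D = 2 + D)
b = 20736 (b = (22 - 166)**2 = (-144)**2 = 20736)
b - (-59198 + c(A)) = 20736 - (-59198 + (2 - 18)) = 20736 - (-59198 - 16) = 20736 - 1*(-59214) = 20736 + 59214 = 79950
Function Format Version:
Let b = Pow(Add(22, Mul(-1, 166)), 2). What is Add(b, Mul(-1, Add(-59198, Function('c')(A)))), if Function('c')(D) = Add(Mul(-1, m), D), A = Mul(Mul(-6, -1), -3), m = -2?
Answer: 79950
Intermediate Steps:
A = -18 (A = Mul(6, -3) = -18)
Function('c')(D) = Add(2, D) (Function('c')(D) = Add(Mul(-1, -2), D) = Add(2, D))
b = 20736 (b = Pow(Add(22, -166), 2) = Pow(-144, 2) = 20736)
Add(b, Mul(-1, Add(-59198, Function('c')(A)))) = Add(20736, Mul(-1, Add(-59198, Add(2, -18)))) = Add(20736, Mul(-1, Add(-59198, -16))) = Add(20736, Mul(-1, -59214)) = Add(20736, 59214) = 79950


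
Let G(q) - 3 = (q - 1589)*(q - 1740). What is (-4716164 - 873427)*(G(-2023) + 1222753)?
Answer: -82808180862792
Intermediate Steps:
G(q) = 3 + (-1740 + q)*(-1589 + q) (G(q) = 3 + (q - 1589)*(q - 1740) = 3 + (-1589 + q)*(-1740 + q) = 3 + (-1740 + q)*(-1589 + q))
(-4716164 - 873427)*(G(-2023) + 1222753) = (-4716164 - 873427)*((2764863 + (-2023)² - 3329*(-2023)) + 1222753) = -5589591*((2764863 + 4092529 + 6734567) + 1222753) = -5589591*(13591959 + 1222753) = -5589591*14814712 = -82808180862792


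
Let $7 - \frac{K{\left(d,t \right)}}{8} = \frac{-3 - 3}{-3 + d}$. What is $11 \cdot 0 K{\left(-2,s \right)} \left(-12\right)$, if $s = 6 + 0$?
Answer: $0$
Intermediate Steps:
$s = 6$
$K{\left(d,t \right)} = 56 + \frac{48}{-3 + d}$ ($K{\left(d,t \right)} = 56 - 8 \frac{-3 - 3}{-3 + d} = 56 - 8 \left(- \frac{6}{-3 + d}\right) = 56 + \frac{48}{-3 + d}$)
$11 \cdot 0 K{\left(-2,s \right)} \left(-12\right) = 11 \cdot 0 \frac{8 \left(-15 + 7 \left(-2\right)\right)}{-3 - 2} \left(-12\right) = 0 \frac{8 \left(-15 - 14\right)}{-5} \left(-12\right) = 0 \cdot 8 \left(- \frac{1}{5}\right) \left(-29\right) \left(-12\right) = 0 \cdot \frac{232}{5} \left(-12\right) = 0 \left(-12\right) = 0$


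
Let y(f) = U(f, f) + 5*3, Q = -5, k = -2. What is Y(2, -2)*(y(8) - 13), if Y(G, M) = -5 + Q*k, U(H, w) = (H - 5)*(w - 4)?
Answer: 70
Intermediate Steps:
U(H, w) = (-5 + H)*(-4 + w)
Y(G, M) = 5 (Y(G, M) = -5 - 5*(-2) = -5 + 10 = 5)
y(f) = 35 + f² - 9*f (y(f) = (20 - 5*f - 4*f + f*f) + 5*3 = (20 - 5*f - 4*f + f²) + 15 = (20 + f² - 9*f) + 15 = 35 + f² - 9*f)
Y(2, -2)*(y(8) - 13) = 5*((35 + 8² - 9*8) - 13) = 5*((35 + 64 - 72) - 13) = 5*(27 - 13) = 5*14 = 70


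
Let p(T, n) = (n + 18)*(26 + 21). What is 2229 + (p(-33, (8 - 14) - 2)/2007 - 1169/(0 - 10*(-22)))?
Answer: 981949877/441540 ≈ 2223.9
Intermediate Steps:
p(T, n) = 846 + 47*n (p(T, n) = (18 + n)*47 = 846 + 47*n)
2229 + (p(-33, (8 - 14) - 2)/2007 - 1169/(0 - 10*(-22))) = 2229 + ((846 + 47*((8 - 14) - 2))/2007 - 1169/(0 - 10*(-22))) = 2229 + ((846 + 47*(-6 - 2))*(1/2007) - 1169/(0 + 220)) = 2229 + ((846 + 47*(-8))*(1/2007) - 1169/220) = 2229 + ((846 - 376)*(1/2007) - 1169*1/220) = 2229 + (470*(1/2007) - 1169/220) = 2229 + (470/2007 - 1169/220) = 2229 - 2242783/441540 = 981949877/441540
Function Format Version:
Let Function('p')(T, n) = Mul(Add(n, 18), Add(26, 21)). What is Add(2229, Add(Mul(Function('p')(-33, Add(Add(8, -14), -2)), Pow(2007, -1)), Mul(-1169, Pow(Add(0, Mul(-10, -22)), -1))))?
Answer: Rational(981949877, 441540) ≈ 2223.9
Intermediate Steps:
Function('p')(T, n) = Add(846, Mul(47, n)) (Function('p')(T, n) = Mul(Add(18, n), 47) = Add(846, Mul(47, n)))
Add(2229, Add(Mul(Function('p')(-33, Add(Add(8, -14), -2)), Pow(2007, -1)), Mul(-1169, Pow(Add(0, Mul(-10, -22)), -1)))) = Add(2229, Add(Mul(Add(846, Mul(47, Add(Add(8, -14), -2))), Pow(2007, -1)), Mul(-1169, Pow(Add(0, Mul(-10, -22)), -1)))) = Add(2229, Add(Mul(Add(846, Mul(47, Add(-6, -2))), Rational(1, 2007)), Mul(-1169, Pow(Add(0, 220), -1)))) = Add(2229, Add(Mul(Add(846, Mul(47, -8)), Rational(1, 2007)), Mul(-1169, Pow(220, -1)))) = Add(2229, Add(Mul(Add(846, -376), Rational(1, 2007)), Mul(-1169, Rational(1, 220)))) = Add(2229, Add(Mul(470, Rational(1, 2007)), Rational(-1169, 220))) = Add(2229, Add(Rational(470, 2007), Rational(-1169, 220))) = Add(2229, Rational(-2242783, 441540)) = Rational(981949877, 441540)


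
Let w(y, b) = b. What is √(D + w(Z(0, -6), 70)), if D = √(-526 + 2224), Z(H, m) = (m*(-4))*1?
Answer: √(70 + √1698) ≈ 10.545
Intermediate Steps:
Z(H, m) = -4*m (Z(H, m) = -4*m*1 = -4*m)
D = √1698 ≈ 41.207
√(D + w(Z(0, -6), 70)) = √(√1698 + 70) = √(70 + √1698)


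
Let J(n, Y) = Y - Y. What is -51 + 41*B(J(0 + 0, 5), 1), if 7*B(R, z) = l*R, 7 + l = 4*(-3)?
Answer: -51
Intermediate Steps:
l = -19 (l = -7 + 4*(-3) = -7 - 12 = -19)
J(n, Y) = 0
B(R, z) = -19*R/7 (B(R, z) = (-19*R)/7 = -19*R/7)
-51 + 41*B(J(0 + 0, 5), 1) = -51 + 41*(-19/7*0) = -51 + 41*0 = -51 + 0 = -51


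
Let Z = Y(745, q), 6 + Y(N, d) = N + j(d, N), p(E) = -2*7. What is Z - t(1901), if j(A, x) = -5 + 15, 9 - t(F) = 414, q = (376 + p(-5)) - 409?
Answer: 1154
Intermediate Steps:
p(E) = -14
q = -47 (q = (376 - 14) - 409 = 362 - 409 = -47)
t(F) = -405 (t(F) = 9 - 1*414 = 9 - 414 = -405)
j(A, x) = 10
Y(N, d) = 4 + N (Y(N, d) = -6 + (N + 10) = -6 + (10 + N) = 4 + N)
Z = 749 (Z = 4 + 745 = 749)
Z - t(1901) = 749 - 1*(-405) = 749 + 405 = 1154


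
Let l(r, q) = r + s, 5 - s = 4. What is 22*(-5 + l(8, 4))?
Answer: 88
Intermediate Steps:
s = 1 (s = 5 - 1*4 = 5 - 4 = 1)
l(r, q) = 1 + r (l(r, q) = r + 1 = 1 + r)
22*(-5 + l(8, 4)) = 22*(-5 + (1 + 8)) = 22*(-5 + 9) = 22*4 = 88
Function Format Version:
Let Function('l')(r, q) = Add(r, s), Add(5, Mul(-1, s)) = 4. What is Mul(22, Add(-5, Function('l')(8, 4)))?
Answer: 88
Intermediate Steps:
s = 1 (s = Add(5, Mul(-1, 4)) = Add(5, -4) = 1)
Function('l')(r, q) = Add(1, r) (Function('l')(r, q) = Add(r, 1) = Add(1, r))
Mul(22, Add(-5, Function('l')(8, 4))) = Mul(22, Add(-5, Add(1, 8))) = Mul(22, Add(-5, 9)) = Mul(22, 4) = 88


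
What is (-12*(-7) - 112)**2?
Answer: 784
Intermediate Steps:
(-12*(-7) - 112)**2 = (84 - 112)**2 = (-28)**2 = 784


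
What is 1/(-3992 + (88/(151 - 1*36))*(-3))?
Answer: -115/459344 ≈ -0.00025036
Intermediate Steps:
1/(-3992 + (88/(151 - 1*36))*(-3)) = 1/(-3992 + (88/(151 - 36))*(-3)) = 1/(-3992 + (88/115)*(-3)) = 1/(-3992 - 264/115) = 1/(-459344/115) = -115/459344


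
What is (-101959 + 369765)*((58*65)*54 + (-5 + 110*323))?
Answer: 64033753630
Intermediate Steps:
(-101959 + 369765)*((58*65)*54 + (-5 + 110*323)) = 267806*(3770*54 + (-5 + 35530)) = 267806*(203580 + 35525) = 267806*239105 = 64033753630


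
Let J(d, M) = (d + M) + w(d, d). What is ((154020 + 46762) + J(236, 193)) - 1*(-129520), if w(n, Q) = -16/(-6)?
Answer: 992201/3 ≈ 3.3073e+5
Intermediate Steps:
w(n, Q) = 8/3 (w(n, Q) = -16*(-⅙) = 8/3)
J(d, M) = 8/3 + M + d (J(d, M) = (d + M) + 8/3 = (M + d) + 8/3 = 8/3 + M + d)
((154020 + 46762) + J(236, 193)) - 1*(-129520) = ((154020 + 46762) + (8/3 + 193 + 236)) - 1*(-129520) = (200782 + 1295/3) + 129520 = 603641/3 + 129520 = 992201/3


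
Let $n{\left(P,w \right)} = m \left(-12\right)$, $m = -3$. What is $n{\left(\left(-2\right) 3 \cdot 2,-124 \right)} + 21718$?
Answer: $21754$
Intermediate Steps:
$n{\left(P,w \right)} = 36$ ($n{\left(P,w \right)} = \left(-3\right) \left(-12\right) = 36$)
$n{\left(\left(-2\right) 3 \cdot 2,-124 \right)} + 21718 = 36 + 21718 = 21754$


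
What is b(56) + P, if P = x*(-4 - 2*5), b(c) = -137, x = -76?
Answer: 927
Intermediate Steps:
P = 1064 (P = -76*(-4 - 2*5) = -76*(-4 - 10) = -76*(-14) = 1064)
b(56) + P = -137 + 1064 = 927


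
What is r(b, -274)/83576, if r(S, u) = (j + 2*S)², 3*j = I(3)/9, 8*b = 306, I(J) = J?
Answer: 1901641/27078624 ≈ 0.070227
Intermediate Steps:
b = 153/4 (b = (⅛)*306 = 153/4 ≈ 38.250)
j = ⅑ (j = (3/9)/3 = (3*(⅑))/3 = (⅓)*(⅓) = ⅑ ≈ 0.11111)
r(S, u) = (⅑ + 2*S)²
r(b, -274)/83576 = ((1 + 18*(153/4))²/81)/83576 = ((1 + 1377/2)²/81)*(1/83576) = ((1379/2)²/81)*(1/83576) = ((1/81)*(1901641/4))*(1/83576) = (1901641/324)*(1/83576) = 1901641/27078624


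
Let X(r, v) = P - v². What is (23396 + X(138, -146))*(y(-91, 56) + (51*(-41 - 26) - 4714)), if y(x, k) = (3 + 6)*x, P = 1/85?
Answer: -316473790/17 ≈ -1.8616e+7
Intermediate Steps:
P = 1/85 ≈ 0.011765
y(x, k) = 9*x
X(r, v) = 1/85 - v²
(23396 + X(138, -146))*(y(-91, 56) + (51*(-41 - 26) - 4714)) = (23396 + (1/85 - 1*(-146)²))*(9*(-91) + (51*(-41 - 26) - 4714)) = (23396 + (1/85 - 1*21316))*(-819 + (51*(-67) - 4714)) = (23396 + (1/85 - 21316))*(-819 + (-3417 - 4714)) = (23396 - 1811859/85)*(-819 - 8131) = (176801/85)*(-8950) = -316473790/17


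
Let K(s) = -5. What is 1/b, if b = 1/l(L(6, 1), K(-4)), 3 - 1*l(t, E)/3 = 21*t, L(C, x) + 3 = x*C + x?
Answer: -243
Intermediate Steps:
L(C, x) = -3 + x + C*x (L(C, x) = -3 + (x*C + x) = -3 + (C*x + x) = -3 + (x + C*x) = -3 + x + C*x)
l(t, E) = 9 - 63*t
b = -1/243 (b = 1/(9 - 63*(-3 + 1 + 6*1)) = 1/(9 - 63*(-3 + 1 + 6)) = 1/(9 - 63*4) = 1/(9 - 252) = 1/(-243) = -1/243 ≈ -0.0041152)
1/b = 1/(-1/243) = -243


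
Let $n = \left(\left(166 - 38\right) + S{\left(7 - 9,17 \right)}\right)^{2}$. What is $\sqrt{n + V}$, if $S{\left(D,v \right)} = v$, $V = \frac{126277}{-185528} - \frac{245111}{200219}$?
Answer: $\frac{\sqrt{7252139780360071339083082}}{18573115316} \approx 144.99$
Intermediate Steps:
$V = - \frac{70758008271}{37146230632}$ ($V = 126277 \left(- \frac{1}{185528}\right) - \frac{245111}{200219} = - \frac{126277}{185528} - \frac{245111}{200219} = - \frac{70758008271}{37146230632} \approx -1.9049$)
$n = 21025$ ($n = \left(\left(166 - 38\right) + 17\right)^{2} = \left(128 + 17\right)^{2} = 145^{2} = 21025$)
$\sqrt{n + V} = \sqrt{21025 - \frac{70758008271}{37146230632}} = \sqrt{\frac{780928741029529}{37146230632}} = \frac{\sqrt{7252139780360071339083082}}{18573115316}$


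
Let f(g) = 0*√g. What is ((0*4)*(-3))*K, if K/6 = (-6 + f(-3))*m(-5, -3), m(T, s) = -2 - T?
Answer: 0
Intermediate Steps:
f(g) = 0
K = -108 (K = 6*((-6 + 0)*(-2 - 1*(-5))) = 6*(-6*(-2 + 5)) = 6*(-6*3) = 6*(-18) = -108)
((0*4)*(-3))*K = ((0*4)*(-3))*(-108) = (0*(-3))*(-108) = 0*(-108) = 0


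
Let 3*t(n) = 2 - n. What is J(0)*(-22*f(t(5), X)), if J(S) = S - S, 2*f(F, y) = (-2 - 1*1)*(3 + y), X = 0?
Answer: 0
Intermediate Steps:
t(n) = 2/3 - n/3 (t(n) = (2 - n)/3 = 2/3 - n/3)
f(F, y) = -9/2 - 3*y/2 (f(F, y) = ((-2 - 1*1)*(3 + y))/2 = ((-2 - 1)*(3 + y))/2 = (-3*(3 + y))/2 = (-9 - 3*y)/2 = -9/2 - 3*y/2)
J(S) = 0
J(0)*(-22*f(t(5), X)) = 0*(-22*(-9/2 - 3/2*0)) = 0*(-22*(-9/2 + 0)) = 0*(-22*(-9/2)) = 0*99 = 0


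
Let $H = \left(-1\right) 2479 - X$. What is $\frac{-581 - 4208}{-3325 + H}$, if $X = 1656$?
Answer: $\frac{4789}{7460} \approx 0.64196$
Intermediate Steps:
$H = -4135$ ($H = \left(-1\right) 2479 - 1656 = -2479 - 1656 = -4135$)
$\frac{-581 - 4208}{-3325 + H} = \frac{-581 - 4208}{-3325 - 4135} = - \frac{4789}{-7460} = \left(-4789\right) \left(- \frac{1}{7460}\right) = \frac{4789}{7460}$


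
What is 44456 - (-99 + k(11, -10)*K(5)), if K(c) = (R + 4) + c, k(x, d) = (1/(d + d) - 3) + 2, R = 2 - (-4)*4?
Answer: 891667/20 ≈ 44583.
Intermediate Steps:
R = 18 (R = 2 - 1*(-16) = 2 + 16 = 18)
k(x, d) = -1 + 1/(2*d) (k(x, d) = (1/(2*d) - 3) + 2 = (-3 + 1/(2*d)) + 2 = -1 + 1/(2*d))
K(c) = 22 + c (K(c) = (18 + 4) + c = 22 + c)
44456 - (-99 + k(11, -10)*K(5)) = 44456 - (-99 + ((½ - 1*(-10))/(-10))*(22 + 5)) = 44456 - (-99 - (½ + 10)/10*27) = 44456 - (-99 - ⅒*21/2*27) = 44456 - (-99 - 21/20*27) = 44456 - (-99 - 567/20) = 44456 - 1*(-2547/20) = 44456 + 2547/20 = 891667/20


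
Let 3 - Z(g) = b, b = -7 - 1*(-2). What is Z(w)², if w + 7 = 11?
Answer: 64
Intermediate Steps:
w = 4 (w = -7 + 11 = 4)
b = -5 (b = -7 + 2 = -5)
Z(g) = 8 (Z(g) = 3 - 1*(-5) = 3 + 5 = 8)
Z(w)² = 8² = 64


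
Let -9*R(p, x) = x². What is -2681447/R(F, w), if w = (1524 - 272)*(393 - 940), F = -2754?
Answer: 24133023/469011304336 ≈ 5.1455e-5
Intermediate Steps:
w = -684844 (w = 1252*(-547) = -684844)
R(p, x) = -x²/9
-2681447/R(F, w) = -2681447/((-⅑*(-684844)²)) = -2681447/((-⅑*469011304336)) = -2681447/(-469011304336/9) = -2681447*(-9/469011304336) = 24133023/469011304336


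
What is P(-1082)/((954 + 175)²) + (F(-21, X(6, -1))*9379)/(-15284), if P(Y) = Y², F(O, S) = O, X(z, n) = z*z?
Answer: 268945362335/19481613044 ≈ 13.805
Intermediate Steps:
X(z, n) = z²
P(-1082)/((954 + 175)²) + (F(-21, X(6, -1))*9379)/(-15284) = (-1082)²/((954 + 175)²) - 21*9379/(-15284) = 1170724/(1129²) - 196959*(-1/15284) = 1170724/1274641 + 196959/15284 = 268945362335/19481613044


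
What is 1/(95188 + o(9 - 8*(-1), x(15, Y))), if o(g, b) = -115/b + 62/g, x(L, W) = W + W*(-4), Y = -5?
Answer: 51/4854383 ≈ 1.0506e-5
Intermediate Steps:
x(L, W) = -3*W (x(L, W) = W - 4*W = -3*W)
1/(95188 + o(9 - 8*(-1), x(15, Y))) = 1/(95188 + (-115/((-3*(-5))) + 62/(9 - 8*(-1)))) = 1/(95188 + (-115/15 + 62/(9 + 8))) = 1/(95188 + (-115*1/15 + 62/17)) = 1/(95188 + (-23/3 + 62*(1/17))) = 1/(95188 + (-23/3 + 62/17)) = 1/(95188 - 205/51) = 1/(4854383/51) = 51/4854383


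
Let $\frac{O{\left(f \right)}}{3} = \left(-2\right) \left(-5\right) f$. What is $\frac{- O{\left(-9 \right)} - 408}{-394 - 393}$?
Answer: $\frac{138}{787} \approx 0.17535$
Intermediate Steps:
$O{\left(f \right)} = 30 f$ ($O{\left(f \right)} = 3 \left(-2\right) \left(-5\right) f = 3 \cdot 10 f = 30 f$)
$\frac{- O{\left(-9 \right)} - 408}{-394 - 393} = \frac{- 30 \left(-9\right) - 408}{-394 - 393} = \frac{\left(-1\right) \left(-270\right) - 408}{-787} = \left(270 - 408\right) \left(- \frac{1}{787}\right) = \left(-138\right) \left(- \frac{1}{787}\right) = \frac{138}{787}$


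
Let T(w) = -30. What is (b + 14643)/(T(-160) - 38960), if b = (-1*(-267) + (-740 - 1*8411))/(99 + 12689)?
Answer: -668735/1780729 ≈ -0.37554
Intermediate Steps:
b = -2221/3197 (b = (267 + (-740 - 8411))/12788 = (267 - 9151)*(1/12788) = -8884*1/12788 = -2221/3197 ≈ -0.69471)
(b + 14643)/(T(-160) - 38960) = (-2221/3197 + 14643)/(-30 - 38960) = (46811450/3197)/(-38990) = (46811450/3197)*(-1/38990) = -668735/1780729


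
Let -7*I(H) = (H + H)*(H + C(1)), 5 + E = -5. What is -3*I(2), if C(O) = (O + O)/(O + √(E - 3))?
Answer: 180/49 - 12*I*√13/49 ≈ 3.6735 - 0.88299*I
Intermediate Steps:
E = -10 (E = -5 - 5 = -10)
C(O) = 2*O/(O + I*√13) (C(O) = (O + O)/(O + √(-10 - 3)) = (2*O)/(O + √(-13)) = (2*O)/(O + I*√13) = 2*O/(O + I*√13))
I(H) = -2*H*(H + 2/(1 + I*√13))/7 (I(H) = -(H + H)*(H + 2*1/(1 + I*√13))/7 = -2*H*(H + 2/(1 + I*√13))/7)
-3*I(2) = -3*(-2/7*2² - 2/49*2 + (2/49)*I*2*√13) = -3*(-2/7*4 - 4/49 + 4*I*√13/49) = -3*(-8/7 - 4/49 + 4*I*√13/49) = -3*(-60/49 + 4*I*√13/49) = 180/49 - 12*I*√13/49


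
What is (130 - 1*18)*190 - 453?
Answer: 20827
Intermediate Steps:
(130 - 1*18)*190 - 453 = (130 - 18)*190 - 453 = 112*190 - 453 = 21280 - 453 = 20827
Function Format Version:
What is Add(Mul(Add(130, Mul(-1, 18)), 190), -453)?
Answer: 20827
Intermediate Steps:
Add(Mul(Add(130, Mul(-1, 18)), 190), -453) = Add(Mul(Add(130, -18), 190), -453) = Add(Mul(112, 190), -453) = Add(21280, -453) = 20827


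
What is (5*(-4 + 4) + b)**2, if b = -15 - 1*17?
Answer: 1024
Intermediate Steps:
b = -32 (b = -15 - 17 = -32)
(5*(-4 + 4) + b)**2 = (5*(-4 + 4) - 32)**2 = (5*0 - 32)**2 = (0 - 32)**2 = (-32)**2 = 1024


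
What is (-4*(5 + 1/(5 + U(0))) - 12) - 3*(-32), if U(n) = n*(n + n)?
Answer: 316/5 ≈ 63.200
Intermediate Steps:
U(n) = 2*n**2 (U(n) = n*(2*n) = 2*n**2)
(-4*(5 + 1/(5 + U(0))) - 12) - 3*(-32) = (-4*(5 + 1/(5 + 2*0**2)) - 12) - 3*(-32) = (-4*(5 + 1/(5 + 2*0)) - 12) + 96 = (-4*(5 + 1/(5 + 0)) - 12) + 96 = (-4*(5 + 1/5) - 12) + 96 = (-4*26/5 - 12) + 96 = (-104/5 - 12) + 96 = -164/5 + 96 = 316/5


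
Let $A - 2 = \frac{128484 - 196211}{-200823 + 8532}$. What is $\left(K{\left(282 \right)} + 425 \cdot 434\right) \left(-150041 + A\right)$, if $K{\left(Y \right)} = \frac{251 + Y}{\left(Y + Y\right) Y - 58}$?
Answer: $- \frac{2958315868464548341}{106896315} \approx -2.7675 \cdot 10^{10}$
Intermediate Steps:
$A = \frac{41119}{17481}$ ($A = 2 + \frac{128484 - 196211}{-200823 + 8532} = 2 - \frac{67727}{-192291} = 2 - - \frac{6157}{17481} = 2 + \frac{6157}{17481} = \frac{41119}{17481} \approx 2.3522$)
$K{\left(Y \right)} = \frac{251 + Y}{-58 + 2 Y^{2}}$ ($K{\left(Y \right)} = \frac{251 + Y}{2 Y Y - 58} = \frac{251 + Y}{2 Y^{2} - 58} = \frac{251 + Y}{-58 + 2 Y^{2}}$)
$\left(K{\left(282 \right)} + 425 \cdot 434\right) \left(-150041 + A\right) = \left(\frac{251 + 282}{2 \left(-29 + 282^{2}\right)} + 425 \cdot 434\right) \left(-150041 + \frac{41119}{17481}\right) = \left(\frac{1}{2} \frac{1}{-29 + 79524} \cdot 533 + 184450\right) \left(- \frac{2622825602}{17481}\right) = \left(\frac{1}{2} \cdot \frac{1}{79495} \cdot 533 + 184450\right) \left(- \frac{2622825602}{17481}\right) = \left(\frac{41}{12230} + 184450\right) \left(- \frac{2622825602}{17481}\right) = \frac{2255823541}{12230} \left(- \frac{2622825602}{17481}\right) = - \frac{2958315868464548341}{106896315}$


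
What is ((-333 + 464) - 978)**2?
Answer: 717409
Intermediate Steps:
((-333 + 464) - 978)**2 = (131 - 978)**2 = (-847)**2 = 717409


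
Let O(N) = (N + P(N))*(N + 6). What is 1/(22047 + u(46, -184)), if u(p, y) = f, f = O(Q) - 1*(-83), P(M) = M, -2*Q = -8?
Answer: 1/22210 ≈ 4.5025e-5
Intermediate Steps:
Q = 4 (Q = -½*(-8) = 4)
O(N) = 2*N*(6 + N) (O(N) = (N + N)*(N + 6) = (2*N)*(6 + N) = 2*N*(6 + N))
f = 163 (f = 2*4*(6 + 4) - 1*(-83) = 2*4*10 + 83 = 80 + 83 = 163)
u(p, y) = 163
1/(22047 + u(46, -184)) = 1/(22047 + 163) = 1/22210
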